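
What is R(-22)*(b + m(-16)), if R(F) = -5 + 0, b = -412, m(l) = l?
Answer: 2140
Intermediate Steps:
R(F) = -5
R(-22)*(b + m(-16)) = -5*(-412 - 16) = -5*(-428) = 2140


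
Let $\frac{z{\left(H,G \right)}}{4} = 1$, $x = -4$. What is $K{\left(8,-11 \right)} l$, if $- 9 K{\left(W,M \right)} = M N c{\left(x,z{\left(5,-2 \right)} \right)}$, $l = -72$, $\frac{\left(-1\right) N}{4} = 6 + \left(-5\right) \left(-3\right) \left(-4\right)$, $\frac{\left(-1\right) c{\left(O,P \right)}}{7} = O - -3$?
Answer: $-133056$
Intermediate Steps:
$z{\left(H,G \right)} = 4$ ($z{\left(H,G \right)} = 4 \cdot 1 = 4$)
$c{\left(O,P \right)} = -21 - 7 O$ ($c{\left(O,P \right)} = - 7 \left(O - -3\right) = - 7 \left(O + 3\right) = - 7 \left(3 + O\right) = -21 - 7 O$)
$N = 216$ ($N = - 4 \left(6 + \left(-5\right) \left(-3\right) \left(-4\right)\right) = - 4 \left(6 + 15 \left(-4\right)\right) = - 4 \left(6 - 60\right) = \left(-4\right) \left(-54\right) = 216$)
$K{\left(W,M \right)} = - 168 M$ ($K{\left(W,M \right)} = - \frac{M 216 \left(-21 - -28\right)}{9} = - \frac{216 M \left(-21 + 28\right)}{9} = - \frac{216 M 7}{9} = - \frac{1512 M}{9} = - 168 M$)
$K{\left(8,-11 \right)} l = \left(-168\right) \left(-11\right) \left(-72\right) = 1848 \left(-72\right) = -133056$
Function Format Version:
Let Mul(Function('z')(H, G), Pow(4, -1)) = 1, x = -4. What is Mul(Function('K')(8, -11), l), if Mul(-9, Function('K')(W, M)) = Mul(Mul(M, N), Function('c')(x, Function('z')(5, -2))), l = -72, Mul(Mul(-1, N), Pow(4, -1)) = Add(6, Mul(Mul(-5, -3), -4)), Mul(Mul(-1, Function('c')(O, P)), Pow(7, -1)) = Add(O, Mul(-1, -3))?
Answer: -133056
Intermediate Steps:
Function('z')(H, G) = 4 (Function('z')(H, G) = Mul(4, 1) = 4)
Function('c')(O, P) = Add(-21, Mul(-7, O)) (Function('c')(O, P) = Mul(-7, Add(O, Mul(-1, -3))) = Mul(-7, Add(O, 3)) = Mul(-7, Add(3, O)) = Add(-21, Mul(-7, O)))
N = 216 (N = Mul(-4, Add(6, Mul(Mul(-5, -3), -4))) = Mul(-4, Add(6, Mul(15, -4))) = Mul(-4, Add(6, -60)) = Mul(-4, -54) = 216)
Function('K')(W, M) = Mul(-168, M) (Function('K')(W, M) = Mul(Rational(-1, 9), Mul(Mul(M, 216), Add(-21, Mul(-7, -4)))) = Mul(Rational(-1, 9), Mul(Mul(216, M), Add(-21, 28))) = Mul(Rational(-1, 9), Mul(Mul(216, M), 7)) = Mul(Rational(-1, 9), Mul(1512, M)) = Mul(-168, M))
Mul(Function('K')(8, -11), l) = Mul(Mul(-168, -11), -72) = Mul(1848, -72) = -133056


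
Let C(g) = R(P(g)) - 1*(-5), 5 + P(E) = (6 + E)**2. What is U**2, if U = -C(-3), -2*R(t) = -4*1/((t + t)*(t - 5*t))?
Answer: 101761/4096 ≈ 24.844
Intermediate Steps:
P(E) = -5 + (6 + E)**2
R(t) = -1/(4*t**2) (R(t) = -(-2)/((t + t)*(t - 5*t)) = -(-2)/((2*t)*(-4*t)) = -(-2)/((-8*t**2)) = -(-2)*(-1/(8*t**2)) = -1/(4*t**2))
C(g) = 5 - 1/(4*(-5 + (6 + g)**2)**2) (C(g) = -1/(4*(-5 + (6 + g)**2)**2) - 1*(-5) = -1/(4*(-5 + (6 + g)**2)**2) + 5 = 5 - 1/(4*(-5 + (6 + g)**2)**2))
U = -319/64 (U = -(5 - 1/(4*(-5 + (6 - 3)**2)**2)) = -(5 - 1/(4*(-5 + 3**2)**2)) = -(5 - 1/(4*(-5 + 9)**2)) = -(5 - 1/4/4**2) = -(5 - 1/4*1/16) = -(5 - 1/64) = -1*319/64 = -319/64 ≈ -4.9844)
U**2 = (-319/64)**2 = 101761/4096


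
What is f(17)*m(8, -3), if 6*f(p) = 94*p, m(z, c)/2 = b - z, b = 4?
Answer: -6392/3 ≈ -2130.7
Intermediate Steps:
m(z, c) = 8 - 2*z (m(z, c) = 2*(4 - z) = 8 - 2*z)
f(p) = 47*p/3 (f(p) = (94*p)/6 = 47*p/3)
f(17)*m(8, -3) = ((47/3)*17)*(8 - 2*8) = 799*(8 - 16)/3 = (799/3)*(-8) = -6392/3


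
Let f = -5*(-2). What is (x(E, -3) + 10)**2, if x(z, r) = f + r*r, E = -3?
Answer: 841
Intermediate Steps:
f = 10
x(z, r) = 10 + r**2 (x(z, r) = 10 + r*r = 10 + r**2)
(x(E, -3) + 10)**2 = ((10 + (-3)**2) + 10)**2 = ((10 + 9) + 10)**2 = (19 + 10)**2 = 29**2 = 841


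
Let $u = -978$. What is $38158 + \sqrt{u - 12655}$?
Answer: $38158 + i \sqrt{13633} \approx 38158.0 + 116.76 i$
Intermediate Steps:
$38158 + \sqrt{u - 12655} = 38158 + \sqrt{-978 - 12655} = 38158 + \sqrt{-13633} = 38158 + i \sqrt{13633}$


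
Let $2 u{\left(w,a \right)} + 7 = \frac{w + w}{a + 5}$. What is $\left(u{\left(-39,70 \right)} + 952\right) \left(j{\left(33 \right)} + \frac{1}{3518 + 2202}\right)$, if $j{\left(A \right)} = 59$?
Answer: $\frac{1454205629}{26000} \approx 55931.0$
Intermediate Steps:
$u{\left(w,a \right)} = - \frac{7}{2} + \frac{w}{5 + a}$ ($u{\left(w,a \right)} = - \frac{7}{2} + \frac{\left(w + w\right) \frac{1}{a + 5}}{2} = - \frac{7}{2} + \frac{2 w \frac{1}{5 + a}}{2} = - \frac{7}{2} + \frac{w}{5 + a}$)
$\left(u{\left(-39,70 \right)} + 952\right) \left(j{\left(33 \right)} + \frac{1}{3518 + 2202}\right) = \left(\frac{-35 - 490 + 2 \left(-39\right)}{2 \left(5 + 70\right)} + 952\right) \left(59 + \frac{1}{3518 + 2202}\right) = \left(\frac{-35 - 490 - 78}{2 \cdot 75} + 952\right) \left(59 + \frac{1}{5720}\right) = \left(\frac{1}{2} \cdot \frac{1}{75} \left(-603\right) + 952\right) \left(59 + \frac{1}{5720}\right) = \left(- \frac{201}{50} + 952\right) \frac{337481}{5720} = \frac{47399}{50} \cdot \frac{337481}{5720} = \frac{1454205629}{26000}$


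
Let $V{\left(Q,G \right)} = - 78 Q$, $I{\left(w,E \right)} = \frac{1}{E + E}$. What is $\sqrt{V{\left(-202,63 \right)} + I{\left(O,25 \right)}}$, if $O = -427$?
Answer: $\frac{\sqrt{1575602}}{10} \approx 125.52$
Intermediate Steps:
$I{\left(w,E \right)} = \frac{1}{2 E}$
$\sqrt{V{\left(-202,63 \right)} + I{\left(O,25 \right)}} = \sqrt{\left(-78\right) \left(-202\right) + \frac{1}{2 \cdot 25}} = \sqrt{15756 + \frac{1}{2} \cdot \frac{1}{25}} = \sqrt{15756 + \frac{1}{50}} = \sqrt{\frac{787801}{50}} = \frac{\sqrt{1575602}}{10}$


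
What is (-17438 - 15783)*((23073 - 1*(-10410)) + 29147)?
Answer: -2080631230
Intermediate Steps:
(-17438 - 15783)*((23073 - 1*(-10410)) + 29147) = -33221*((23073 + 10410) + 29147) = -33221*(33483 + 29147) = -33221*62630 = -2080631230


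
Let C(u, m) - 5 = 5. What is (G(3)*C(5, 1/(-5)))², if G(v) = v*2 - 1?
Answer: 2500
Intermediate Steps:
C(u, m) = 10 (C(u, m) = 5 + 5 = 10)
G(v) = -1 + 2*v (G(v) = 2*v - 1 = -1 + 2*v)
(G(3)*C(5, 1/(-5)))² = ((-1 + 2*3)*10)² = ((-1 + 6)*10)² = (5*10)² = 50² = 2500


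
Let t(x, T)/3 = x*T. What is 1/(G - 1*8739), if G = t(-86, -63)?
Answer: 1/7515 ≈ 0.00013307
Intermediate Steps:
t(x, T) = 3*T*x (t(x, T) = 3*(x*T) = 3*(T*x) = 3*T*x)
G = 16254 (G = 3*(-63)*(-86) = 16254)
1/(G - 1*8739) = 1/(16254 - 1*8739) = 1/(16254 - 8739) = 1/7515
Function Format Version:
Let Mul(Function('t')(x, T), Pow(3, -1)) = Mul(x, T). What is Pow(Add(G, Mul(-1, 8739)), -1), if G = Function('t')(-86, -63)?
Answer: Rational(1, 7515) ≈ 0.00013307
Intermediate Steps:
Function('t')(x, T) = Mul(3, T, x) (Function('t')(x, T) = Mul(3, Mul(x, T)) = Mul(3, Mul(T, x)) = Mul(3, T, x))
G = 16254 (G = Mul(3, -63, -86) = 16254)
Pow(Add(G, Mul(-1, 8739)), -1) = Pow(Add(16254, Mul(-1, 8739)), -1) = Pow(Add(16254, -8739), -1) = Pow(7515, -1) = Rational(1, 7515)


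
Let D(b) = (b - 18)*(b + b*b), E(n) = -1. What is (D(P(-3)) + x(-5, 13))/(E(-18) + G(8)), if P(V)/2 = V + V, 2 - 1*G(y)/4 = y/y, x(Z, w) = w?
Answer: -3947/3 ≈ -1315.7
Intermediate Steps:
G(y) = 4 (G(y) = 8 - 4*y/y = 8 - 4*1 = 8 - 4 = 4)
P(V) = 4*V (P(V) = 2*(V + V) = 2*(2*V) = 4*V)
D(b) = (-18 + b)*(b + b²)
(D(P(-3)) + x(-5, 13))/(E(-18) + G(8)) = ((4*(-3))*(-18 + (4*(-3))² - 68*(-3)) + 13)/(-1 + 4) = (-12*(-18 + (-12)² - 17*(-12)) + 13)/3 = (-12*(-18 + 144 + 204) + 13)*(⅓) = (-12*330 + 13)*(⅓) = (-3960 + 13)*(⅓) = -3947*⅓ = -3947/3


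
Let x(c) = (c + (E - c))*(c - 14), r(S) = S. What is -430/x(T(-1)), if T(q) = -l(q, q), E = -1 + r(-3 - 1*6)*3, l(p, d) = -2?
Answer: -215/168 ≈ -1.2798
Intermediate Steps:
E = -28 (E = -1 + (-3 - 1*6)*3 = -1 + (-3 - 6)*3 = -1 - 9*3 = -1 - 27 = -28)
T(q) = 2 (T(q) = -1*(-2) = 2)
x(c) = 392 - 28*c (x(c) = (c + (-28 - c))*(c - 14) = -28*(-14 + c) = 392 - 28*c)
-430/x(T(-1)) = -430/(392 - 28*2) = -430/(392 - 56) = -430/336 = -430*1/336 = -215/168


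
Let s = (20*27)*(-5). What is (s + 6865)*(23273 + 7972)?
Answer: 130135425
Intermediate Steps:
s = -2700 (s = 540*(-5) = -2700)
(s + 6865)*(23273 + 7972) = (-2700 + 6865)*(23273 + 7972) = 4165*31245 = 130135425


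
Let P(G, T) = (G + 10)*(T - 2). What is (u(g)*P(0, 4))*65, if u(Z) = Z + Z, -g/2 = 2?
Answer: -10400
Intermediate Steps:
g = -4 (g = -2*2 = -4)
P(G, T) = (-2 + T)*(10 + G) (P(G, T) = (10 + G)*(-2 + T) = (-2 + T)*(10 + G))
u(Z) = 2*Z
(u(g)*P(0, 4))*65 = ((2*(-4))*(-20 - 2*0 + 10*4 + 0*4))*65 = -8*(-20 + 0 + 40 + 0)*65 = -8*20*65 = -160*65 = -10400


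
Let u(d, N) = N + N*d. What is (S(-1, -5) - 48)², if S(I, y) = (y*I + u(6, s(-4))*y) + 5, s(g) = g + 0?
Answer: 10404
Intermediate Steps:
s(g) = g
S(I, y) = 5 - 28*y + I*y (S(I, y) = (y*I + (-4*(1 + 6))*y) + 5 = (I*y + (-4*7)*y) + 5 = (I*y - 28*y) + 5 = (-28*y + I*y) + 5 = 5 - 28*y + I*y)
(S(-1, -5) - 48)² = ((5 - 28*(-5) - 1*(-5)) - 48)² = ((5 + 140 + 5) - 48)² = (150 - 48)² = 102² = 10404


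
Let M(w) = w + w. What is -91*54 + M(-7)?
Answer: -4928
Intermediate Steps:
M(w) = 2*w
-91*54 + M(-7) = -91*54 + 2*(-7) = -4914 - 14 = -4928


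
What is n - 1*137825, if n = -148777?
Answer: -286602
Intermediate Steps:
n - 1*137825 = -148777 - 1*137825 = -148777 - 137825 = -286602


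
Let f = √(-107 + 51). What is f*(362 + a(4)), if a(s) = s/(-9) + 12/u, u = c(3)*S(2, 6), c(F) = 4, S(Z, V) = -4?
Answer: 12989*I*√14/18 ≈ 2700.0*I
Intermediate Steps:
u = -16 (u = 4*(-4) = -16)
f = 2*I*√14 (f = √(-56) = 2*I*√14 ≈ 7.4833*I)
a(s) = -¾ - s/9 (a(s) = s/(-9) + 12/(-16) = s*(-⅑) + 12*(-1/16) = -s/9 - ¾ = -¾ - s/9)
f*(362 + a(4)) = (2*I*√14)*(362 + (-¾ - ⅑*4)) = (2*I*√14)*(362 + (-¾ - 4/9)) = (2*I*√14)*(362 - 43/36) = (2*I*√14)*(12989/36) = 12989*I*√14/18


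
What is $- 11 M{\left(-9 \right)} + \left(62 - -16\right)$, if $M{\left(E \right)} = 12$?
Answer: $-54$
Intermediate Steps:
$- 11 M{\left(-9 \right)} + \left(62 - -16\right) = \left(-11\right) 12 + \left(62 - -16\right) = -132 + \left(62 + 16\right) = -132 + 78 = -54$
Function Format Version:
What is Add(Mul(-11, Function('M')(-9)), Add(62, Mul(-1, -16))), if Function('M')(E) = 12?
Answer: -54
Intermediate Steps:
Add(Mul(-11, Function('M')(-9)), Add(62, Mul(-1, -16))) = Add(Mul(-11, 12), Add(62, Mul(-1, -16))) = Add(-132, Add(62, 16)) = Add(-132, 78) = -54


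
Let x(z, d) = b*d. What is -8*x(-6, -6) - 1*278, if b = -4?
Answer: -470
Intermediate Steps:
x(z, d) = -4*d
-8*x(-6, -6) - 1*278 = -(-32)*(-6) - 1*278 = -8*24 - 278 = -192 - 278 = -470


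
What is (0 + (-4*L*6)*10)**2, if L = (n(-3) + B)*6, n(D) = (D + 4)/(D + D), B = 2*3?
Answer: 70560000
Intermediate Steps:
B = 6
n(D) = (4 + D)/(2*D) (n(D) = (4 + D)/((2*D)) = (4 + D)*(1/(2*D)) = (4 + D)/(2*D))
L = 35 (L = ((1/2)*(4 - 3)/(-3) + 6)*6 = ((1/2)*(-1/3)*1 + 6)*6 = (-1/6 + 6)*6 = (35/6)*6 = 35)
(0 + (-4*L*6)*10)**2 = (0 + (-4*35*6)*10)**2 = (0 - 140*6*10)**2 = (0 - 840*10)**2 = (0 - 8400)**2 = (-8400)**2 = 70560000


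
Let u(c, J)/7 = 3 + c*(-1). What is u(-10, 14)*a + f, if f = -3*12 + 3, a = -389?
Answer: -35432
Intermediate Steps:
f = -33 (f = -36 + 3 = -33)
u(c, J) = 21 - 7*c (u(c, J) = 7*(3 + c*(-1)) = 7*(3 - c) = 21 - 7*c)
u(-10, 14)*a + f = (21 - 7*(-10))*(-389) - 33 = (21 + 70)*(-389) - 33 = 91*(-389) - 33 = -35399 - 33 = -35432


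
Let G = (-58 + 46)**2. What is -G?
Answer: -144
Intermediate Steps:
G = 144 (G = (-12)**2 = 144)
-G = -1*144 = -144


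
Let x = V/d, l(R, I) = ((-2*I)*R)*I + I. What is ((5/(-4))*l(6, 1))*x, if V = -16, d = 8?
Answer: -55/2 ≈ -27.500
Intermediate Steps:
l(R, I) = I - 2*R*I**2 (l(R, I) = (-2*I*R)*I + I = -2*R*I**2 + I = I - 2*R*I**2)
x = -2 (x = -16/8 = -16*1/8 = -2)
((5/(-4))*l(6, 1))*x = ((5/(-4))*(1*(1 - 2*1*6)))*(-2) = ((5*(-1/4))*(1*(1 - 12)))*(-2) = -5*(-11)/4*(-2) = -5/4*(-11)*(-2) = (55/4)*(-2) = -55/2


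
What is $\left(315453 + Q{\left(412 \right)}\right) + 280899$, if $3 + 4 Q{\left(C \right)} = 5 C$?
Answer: $\frac{2387465}{4} \approx 5.9687 \cdot 10^{5}$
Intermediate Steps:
$Q{\left(C \right)} = - \frac{3}{4} + \frac{5 C}{4}$
$\left(315453 + Q{\left(412 \right)}\right) + 280899 = \left(315453 + \left(- \frac{3}{4} + \frac{5}{4} \cdot 412\right)\right) + 280899 = \left(315453 + \left(- \frac{3}{4} + 515\right)\right) + 280899 = \left(315453 + \frac{2057}{4}\right) + 280899 = \frac{1263869}{4} + 280899 = \frac{2387465}{4}$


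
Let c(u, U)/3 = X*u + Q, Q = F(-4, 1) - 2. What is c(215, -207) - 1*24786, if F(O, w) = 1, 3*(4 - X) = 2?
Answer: -22639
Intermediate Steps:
X = 10/3 (X = 4 - ⅓*2 = 4 - ⅔ = 10/3 ≈ 3.3333)
Q = -1 (Q = 1 - 2 = -1)
c(u, U) = -3 + 10*u (c(u, U) = 3*(10*u/3 - 1) = 3*(-1 + 10*u/3) = -3 + 10*u)
c(215, -207) - 1*24786 = (-3 + 10*215) - 1*24786 = (-3 + 2150) - 24786 = 2147 - 24786 = -22639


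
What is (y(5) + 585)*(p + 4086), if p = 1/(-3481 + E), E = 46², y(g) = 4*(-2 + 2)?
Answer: 16732167/7 ≈ 2.3903e+6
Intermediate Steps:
y(g) = 0 (y(g) = 4*0 = 0)
E = 2116
p = -1/1365 (p = 1/(-3481 + 2116) = 1/(-1365) = -1/1365 ≈ -0.00073260)
(y(5) + 585)*(p + 4086) = (0 + 585)*(-1/1365 + 4086) = 585*(5577389/1365) = 16732167/7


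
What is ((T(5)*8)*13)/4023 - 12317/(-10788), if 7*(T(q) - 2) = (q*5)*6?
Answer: 176953055/101266956 ≈ 1.7474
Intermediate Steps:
T(q) = 2 + 30*q/7 (T(q) = 2 + ((q*5)*6)/7 = 2 + ((5*q)*6)/7 = 2 + (30*q)/7 = 2 + 30*q/7)
((T(5)*8)*13)/4023 - 12317/(-10788) = (((2 + (30/7)*5)*8)*13)/4023 - 12317/(-10788) = (((2 + 150/7)*8)*13)*(1/4023) - 12317*(-1/10788) = (((164/7)*8)*13)*(1/4023) + 12317/10788 = ((1312/7)*13)*(1/4023) + 12317/10788 = (17056/7)*(1/4023) + 12317/10788 = 17056/28161 + 12317/10788 = 176953055/101266956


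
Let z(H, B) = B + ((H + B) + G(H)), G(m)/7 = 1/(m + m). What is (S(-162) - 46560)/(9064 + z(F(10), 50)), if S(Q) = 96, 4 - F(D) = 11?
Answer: -92928/18313 ≈ -5.0744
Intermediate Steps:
G(m) = 7/(2*m) (G(m) = 7/(m + m) = 7/((2*m)) = 7*(1/(2*m)) = 7/(2*m))
F(D) = -7 (F(D) = 4 - 1*11 = 4 - 11 = -7)
z(H, B) = H + 2*B + 7/(2*H) (z(H, B) = B + ((H + B) + 7/(2*H)) = B + ((B + H) + 7/(2*H)) = B + (B + H + 7/(2*H)) = H + 2*B + 7/(2*H))
(S(-162) - 46560)/(9064 + z(F(10), 50)) = (96 - 46560)/(9064 + (-7 + 2*50 + (7/2)/(-7))) = -46464/(9064 + (-7 + 100 + (7/2)*(-⅐))) = -46464/(9064 + (-7 + 100 - ½)) = -46464/(9064 + 185/2) = -46464/18313/2 = -46464*2/18313 = -92928/18313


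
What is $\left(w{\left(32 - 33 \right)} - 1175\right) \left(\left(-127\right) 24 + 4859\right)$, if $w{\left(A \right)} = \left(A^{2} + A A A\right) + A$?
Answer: $-2129736$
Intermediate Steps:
$w{\left(A \right)} = A + A^{2} + A^{3}$ ($w{\left(A \right)} = \left(A^{2} + A^{2} A\right) + A = \left(A^{2} + A^{3}\right) + A = A + A^{2} + A^{3}$)
$\left(w{\left(32 - 33 \right)} - 1175\right) \left(\left(-127\right) 24 + 4859\right) = \left(\left(32 - 33\right) \left(1 + \left(32 - 33\right) + \left(32 - 33\right)^{2}\right) - 1175\right) \left(\left(-127\right) 24 + 4859\right) = \left(\left(32 - 33\right) \left(1 + \left(32 - 33\right) + \left(32 - 33\right)^{2}\right) - 1175\right) \left(-3048 + 4859\right) = \left(- (1 - 1 + \left(-1\right)^{2}) - 1175\right) 1811 = \left(- (1 - 1 + 1) - 1175\right) 1811 = \left(\left(-1\right) 1 - 1175\right) 1811 = \left(-1 - 1175\right) 1811 = \left(-1176\right) 1811 = -2129736$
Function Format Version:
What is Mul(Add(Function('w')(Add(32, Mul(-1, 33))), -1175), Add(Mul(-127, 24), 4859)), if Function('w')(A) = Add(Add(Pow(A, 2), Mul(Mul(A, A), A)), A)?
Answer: -2129736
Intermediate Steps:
Function('w')(A) = Add(A, Pow(A, 2), Pow(A, 3)) (Function('w')(A) = Add(Add(Pow(A, 2), Mul(Pow(A, 2), A)), A) = Add(Add(Pow(A, 2), Pow(A, 3)), A) = Add(A, Pow(A, 2), Pow(A, 3)))
Mul(Add(Function('w')(Add(32, Mul(-1, 33))), -1175), Add(Mul(-127, 24), 4859)) = Mul(Add(Mul(Add(32, Mul(-1, 33)), Add(1, Add(32, Mul(-1, 33)), Pow(Add(32, Mul(-1, 33)), 2))), -1175), Add(Mul(-127, 24), 4859)) = Mul(Add(Mul(Add(32, -33), Add(1, Add(32, -33), Pow(Add(32, -33), 2))), -1175), Add(-3048, 4859)) = Mul(Add(Mul(-1, Add(1, -1, Pow(-1, 2))), -1175), 1811) = Mul(Add(Mul(-1, Add(1, -1, 1)), -1175), 1811) = Mul(Add(Mul(-1, 1), -1175), 1811) = Mul(Add(-1, -1175), 1811) = Mul(-1176, 1811) = -2129736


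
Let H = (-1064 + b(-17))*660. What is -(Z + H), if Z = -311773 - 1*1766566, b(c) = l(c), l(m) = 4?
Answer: 2777939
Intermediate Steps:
b(c) = 4
Z = -2078339 (Z = -311773 - 1766566 = -2078339)
H = -699600 (H = (-1064 + 4)*660 = -1060*660 = -699600)
-(Z + H) = -(-2078339 - 699600) = -1*(-2777939) = 2777939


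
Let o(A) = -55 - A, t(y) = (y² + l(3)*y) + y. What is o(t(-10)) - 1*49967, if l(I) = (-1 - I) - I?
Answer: -50182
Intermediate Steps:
l(I) = -1 - 2*I
t(y) = y² - 6*y (t(y) = (y² + (-1 - 2*3)*y) + y = (y² + (-1 - 6)*y) + y = (y² - 7*y) + y = y² - 6*y)
o(t(-10)) - 1*49967 = (-55 - (-10)*(-6 - 10)) - 1*49967 = (-55 - (-10)*(-16)) - 49967 = (-55 - 1*160) - 49967 = (-55 - 160) - 49967 = -215 - 49967 = -50182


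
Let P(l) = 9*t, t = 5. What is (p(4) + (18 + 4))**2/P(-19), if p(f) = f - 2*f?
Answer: 36/5 ≈ 7.2000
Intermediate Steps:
P(l) = 45 (P(l) = 9*5 = 45)
p(f) = -f
(p(4) + (18 + 4))**2/P(-19) = (-1*4 + (18 + 4))**2/45 = (-4 + 22)**2*(1/45) = 18**2*(1/45) = 324*(1/45) = 36/5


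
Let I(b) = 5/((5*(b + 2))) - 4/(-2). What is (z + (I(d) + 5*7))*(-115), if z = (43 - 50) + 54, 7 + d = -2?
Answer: -67505/7 ≈ -9643.6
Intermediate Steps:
d = -9 (d = -7 - 2 = -9)
I(b) = 2 + 5/(10 + 5*b) (I(b) = 5/((5*(2 + b))) - 4*(-1/2) = 5/(10 + 5*b) + 2 = 2 + 5/(10 + 5*b))
z = 47 (z = -7 + 54 = 47)
(z + (I(d) + 5*7))*(-115) = (47 + ((5 + 2*(-9))/(2 - 9) + 5*7))*(-115) = (47 + ((5 - 18)/(-7) + 35))*(-115) = (47 + (-1/7*(-13) + 35))*(-115) = (47 + (13/7 + 35))*(-115) = (47 + 258/7)*(-115) = (587/7)*(-115) = -67505/7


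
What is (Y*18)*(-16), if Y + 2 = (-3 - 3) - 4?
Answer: 3456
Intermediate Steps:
Y = -12 (Y = -2 + ((-3 - 3) - 4) = -2 + (-6 - 4) = -2 - 10 = -12)
(Y*18)*(-16) = -12*18*(-16) = -216*(-16) = 3456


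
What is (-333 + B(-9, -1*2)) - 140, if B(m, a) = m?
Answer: -482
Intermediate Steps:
(-333 + B(-9, -1*2)) - 140 = (-333 - 9) - 140 = -342 - 140 = -482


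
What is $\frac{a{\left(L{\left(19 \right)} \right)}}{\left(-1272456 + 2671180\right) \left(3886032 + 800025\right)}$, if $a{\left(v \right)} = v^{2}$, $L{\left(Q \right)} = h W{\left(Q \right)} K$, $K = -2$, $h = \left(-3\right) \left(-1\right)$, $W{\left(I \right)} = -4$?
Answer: $\frac{16}{182069455313} \approx 8.7879 \cdot 10^{-11}$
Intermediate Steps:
$h = 3$
$L{\left(Q \right)} = 24$ ($L{\left(Q \right)} = 3 \left(-4\right) \left(-2\right) = \left(-12\right) \left(-2\right) = 24$)
$\frac{a{\left(L{\left(19 \right)} \right)}}{\left(-1272456 + 2671180\right) \left(3886032 + 800025\right)} = \frac{24^{2}}{\left(-1272456 + 2671180\right) \left(3886032 + 800025\right)} = \frac{576}{1398724 \cdot 4686057} = \frac{576}{6554500391268} = 576 \cdot \frac{1}{6554500391268} = \frac{16}{182069455313}$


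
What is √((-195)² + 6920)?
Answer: √44945 ≈ 212.00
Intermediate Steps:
√((-195)² + 6920) = √(38025 + 6920) = √44945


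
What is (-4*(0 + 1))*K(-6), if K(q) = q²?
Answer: -144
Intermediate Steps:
(-4*(0 + 1))*K(-6) = -4*(0 + 1)*(-6)² = -4*1*36 = -4*36 = -144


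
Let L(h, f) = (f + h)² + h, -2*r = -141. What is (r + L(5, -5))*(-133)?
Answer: -20083/2 ≈ -10042.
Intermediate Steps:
r = 141/2 (r = -½*(-141) = 141/2 ≈ 70.500)
L(h, f) = h + (f + h)²
(r + L(5, -5))*(-133) = (141/2 + (5 + (-5 + 5)²))*(-133) = (141/2 + (5 + 0²))*(-133) = (141/2 + (5 + 0))*(-133) = (141/2 + 5)*(-133) = (151/2)*(-133) = -20083/2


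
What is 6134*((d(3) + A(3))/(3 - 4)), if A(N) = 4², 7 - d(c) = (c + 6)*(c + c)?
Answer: 190154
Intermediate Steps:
d(c) = 7 - 2*c*(6 + c) (d(c) = 7 - (c + 6)*(c + c) = 7 - (6 + c)*2*c = 7 - 2*c*(6 + c))
A(N) = 16
6134*((d(3) + A(3))/(3 - 4)) = 6134*(((7 - 12*3 - 2*3²) + 16)/(3 - 4)) = 6134*(((7 - 36 - 2*9) + 16)/(-1)) = 6134*(((7 - 36 - 18) + 16)*(-1)) = 6134*((-47 + 16)*(-1)) = 6134*(-31*(-1)) = 6134*31 = 190154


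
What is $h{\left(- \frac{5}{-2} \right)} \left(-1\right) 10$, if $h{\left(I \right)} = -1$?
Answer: $10$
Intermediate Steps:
$h{\left(- \frac{5}{-2} \right)} \left(-1\right) 10 = \left(-1\right) \left(-1\right) 10 = 1 \cdot 10 = 10$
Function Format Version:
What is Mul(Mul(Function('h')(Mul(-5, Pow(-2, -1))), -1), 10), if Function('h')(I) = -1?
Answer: 10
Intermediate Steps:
Mul(Mul(Function('h')(Mul(-5, Pow(-2, -1))), -1), 10) = Mul(Mul(-1, -1), 10) = Mul(1, 10) = 10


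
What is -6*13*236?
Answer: -18408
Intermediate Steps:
-6*13*236 = -78*236 = -18408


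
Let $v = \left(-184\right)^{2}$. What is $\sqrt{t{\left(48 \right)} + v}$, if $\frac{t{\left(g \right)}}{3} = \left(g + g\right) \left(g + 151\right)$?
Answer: $4 \sqrt{5698} \approx 301.94$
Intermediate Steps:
$t{\left(g \right)} = 6 g \left(151 + g\right)$ ($t{\left(g \right)} = 3 \left(g + g\right) \left(g + 151\right) = 3 \cdot 2 g \left(151 + g\right) = 6 g \left(151 + g\right)$)
$v = 33856$
$\sqrt{t{\left(48 \right)} + v} = \sqrt{6 \cdot 48 \left(151 + 48\right) + 33856} = \sqrt{6 \cdot 48 \cdot 199 + 33856} = \sqrt{57312 + 33856} = \sqrt{91168} = 4 \sqrt{5698}$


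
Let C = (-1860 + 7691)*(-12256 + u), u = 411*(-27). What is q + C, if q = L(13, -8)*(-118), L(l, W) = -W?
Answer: -136172287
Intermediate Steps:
u = -11097
C = -136171343 (C = (-1860 + 7691)*(-12256 - 11097) = 5831*(-23353) = -136171343)
q = -944 (q = -1*(-8)*(-118) = 8*(-118) = -944)
q + C = -944 - 136171343 = -136172287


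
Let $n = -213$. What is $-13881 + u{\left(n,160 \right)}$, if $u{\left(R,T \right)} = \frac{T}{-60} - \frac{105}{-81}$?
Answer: $- \frac{374824}{27} \approx -13882.0$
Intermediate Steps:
$u{\left(R,T \right)} = \frac{35}{27} - \frac{T}{60}$ ($u{\left(R,T \right)} = T \left(- \frac{1}{60}\right) - - \frac{35}{27} = - \frac{T}{60} + \frac{35}{27} = \frac{35}{27} - \frac{T}{60}$)
$-13881 + u{\left(n,160 \right)} = -13881 + \left(\frac{35}{27} - \frac{8}{3}\right) = -13881 - \frac{37}{27} = - \frac{374824}{27}$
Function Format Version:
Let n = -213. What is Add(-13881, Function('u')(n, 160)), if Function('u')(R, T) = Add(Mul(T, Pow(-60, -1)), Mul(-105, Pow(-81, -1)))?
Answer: Rational(-374824, 27) ≈ -13882.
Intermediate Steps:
Function('u')(R, T) = Add(Rational(35, 27), Mul(Rational(-1, 60), T)) (Function('u')(R, T) = Add(Mul(T, Rational(-1, 60)), Mul(-105, Rational(-1, 81))) = Add(Mul(Rational(-1, 60), T), Rational(35, 27)) = Add(Rational(35, 27), Mul(Rational(-1, 60), T)))
Add(-13881, Function('u')(n, 160)) = Add(-13881, Add(Rational(35, 27), Mul(Rational(-1, 60), 160))) = Add(-13881, Add(Rational(35, 27), Rational(-8, 3))) = Add(-13881, Rational(-37, 27)) = Rational(-374824, 27)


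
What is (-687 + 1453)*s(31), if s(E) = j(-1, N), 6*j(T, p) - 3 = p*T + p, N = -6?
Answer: 383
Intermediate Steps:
j(T, p) = 1/2 + p/6 + T*p/6 (j(T, p) = 1/2 + (p*T + p)/6 = 1/2 + (T*p + p)/6 = 1/2 + (p + T*p)/6 = 1/2 + (p/6 + T*p/6) = 1/2 + p/6 + T*p/6)
s(E) = 1/2 (s(E) = 1/2 + (1/6)*(-6) + (1/6)*(-1)*(-6) = 1/2 - 1 + 1 = 1/2)
(-687 + 1453)*s(31) = (-687 + 1453)*(1/2) = 766*(1/2) = 383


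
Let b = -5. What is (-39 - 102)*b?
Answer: 705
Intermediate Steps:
(-39 - 102)*b = (-39 - 102)*(-5) = -141*(-5) = 705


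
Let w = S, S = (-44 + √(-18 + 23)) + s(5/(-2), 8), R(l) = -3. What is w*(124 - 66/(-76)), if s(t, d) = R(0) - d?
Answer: -260975/38 + 4745*√5/38 ≈ -6588.5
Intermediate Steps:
s(t, d) = -3 - d
S = -55 + √5 (S = (-44 + √(-18 + 23)) + (-3 - 1*8) = (-44 + √5) + (-3 - 8) = (-44 + √5) - 11 = -55 + √5 ≈ -52.764)
w = -55 + √5 ≈ -52.764
w*(124 - 66/(-76)) = (-55 + √5)*(124 - 66/(-76)) = (-55 + √5)*(124 - 66*(-1/76)) = (-55 + √5)*(124 + 33/38) = (-55 + √5)*(4745/38) = -260975/38 + 4745*√5/38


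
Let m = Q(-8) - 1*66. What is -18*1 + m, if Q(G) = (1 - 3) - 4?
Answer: -90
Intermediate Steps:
Q(G) = -6 (Q(G) = -2 - 4 = -6)
m = -72 (m = -6 - 1*66 = -6 - 66 = -72)
-18*1 + m = -18*1 - 72 = -18 - 72 = -90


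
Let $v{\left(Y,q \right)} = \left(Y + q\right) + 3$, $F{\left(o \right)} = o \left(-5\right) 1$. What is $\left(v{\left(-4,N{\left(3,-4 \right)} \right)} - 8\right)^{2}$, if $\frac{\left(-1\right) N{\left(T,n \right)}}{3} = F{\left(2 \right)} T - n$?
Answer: $4761$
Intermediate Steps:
$F{\left(o \right)} = - 5 o$ ($F{\left(o \right)} = - 5 o 1 = - 5 o$)
$N{\left(T,n \right)} = 3 n + 30 T$ ($N{\left(T,n \right)} = - 3 \left(\left(-5\right) 2 T - n\right) = - 3 \left(- 10 T - n\right) = - 3 \left(- n - 10 T\right) = 3 n + 30 T$)
$v{\left(Y,q \right)} = 3 + Y + q$
$\left(v{\left(-4,N{\left(3,-4 \right)} \right)} - 8\right)^{2} = \left(\left(3 - 4 + \left(3 \left(-4\right) + 30 \cdot 3\right)\right) - 8\right)^{2} = \left(\left(3 - 4 + \left(-12 + 90\right)\right) - 8\right)^{2} = \left(\left(3 - 4 + 78\right) - 8\right)^{2} = \left(77 - 8\right)^{2} = 69^{2} = 4761$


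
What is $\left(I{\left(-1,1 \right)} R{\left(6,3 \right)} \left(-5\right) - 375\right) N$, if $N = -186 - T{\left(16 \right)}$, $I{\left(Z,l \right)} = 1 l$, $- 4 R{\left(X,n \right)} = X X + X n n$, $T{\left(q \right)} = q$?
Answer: $53025$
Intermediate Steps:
$R{\left(X,n \right)} = - \frac{X^{2}}{4} - \frac{X n^{2}}{4}$ ($R{\left(X,n \right)} = - \frac{X X + X n n}{4} = - \frac{X^{2} + X n^{2}}{4} = - \frac{X^{2}}{4} - \frac{X n^{2}}{4}$)
$I{\left(Z,l \right)} = l$
$N = -202$ ($N = -186 - 16 = -202$)
$\left(I{\left(-1,1 \right)} R{\left(6,3 \right)} \left(-5\right) - 375\right) N = \left(1 \left(\left(- \frac{1}{4}\right) 6 \left(6 + 3^{2}\right)\right) \left(-5\right) - 375\right) \left(-202\right) = \left(1 \left(\left(- \frac{1}{4}\right) 6 \left(6 + 9\right)\right) \left(-5\right) - 375\right) \left(-202\right) = \left(1 \left(\left(- \frac{1}{4}\right) 6 \cdot 15\right) \left(-5\right) - 375\right) \left(-202\right) = \left(1 \left(- \frac{45}{2}\right) \left(-5\right) - 375\right) \left(-202\right) = \left(\left(- \frac{45}{2}\right) \left(-5\right) - 375\right) \left(-202\right) = \left(\frac{225}{2} - 375\right) \left(-202\right) = \left(- \frac{525}{2}\right) \left(-202\right) = 53025$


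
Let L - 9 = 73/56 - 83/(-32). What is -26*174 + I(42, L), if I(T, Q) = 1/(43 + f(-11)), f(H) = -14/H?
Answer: -2203177/487 ≈ -4524.0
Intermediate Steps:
L = 2889/224 (L = 9 + (73/56 - 83/(-32)) = 9 + (73*(1/56) - 83*(-1/32)) = 9 + (73/56 + 83/32) = 9 + 873/224 = 2889/224 ≈ 12.897)
I(T, Q) = 11/487 (I(T, Q) = 1/(43 - 14/(-11)) = 1/(43 - 14*(-1/11)) = 1/(43 + 14/11) = 1/(487/11) = 11/487)
-26*174 + I(42, L) = -26*174 + 11/487 = -4524 + 11/487 = -2203177/487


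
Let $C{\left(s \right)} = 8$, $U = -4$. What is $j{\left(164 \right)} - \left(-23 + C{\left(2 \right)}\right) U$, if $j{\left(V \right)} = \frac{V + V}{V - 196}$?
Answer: $- \frac{281}{4} \approx -70.25$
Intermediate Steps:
$j{\left(V \right)} = \frac{2 V}{-196 + V}$
$j{\left(164 \right)} - \left(-23 + C{\left(2 \right)}\right) U = 2 \cdot 164 \frac{1}{-196 + 164} - \left(-23 + 8\right) \left(-4\right) = 2 \cdot 164 \frac{1}{-32} - \left(-15\right) \left(-4\right) = 2 \cdot 164 \left(- \frac{1}{32}\right) - 60 = - \frac{41}{4} - 60 = - \frac{281}{4}$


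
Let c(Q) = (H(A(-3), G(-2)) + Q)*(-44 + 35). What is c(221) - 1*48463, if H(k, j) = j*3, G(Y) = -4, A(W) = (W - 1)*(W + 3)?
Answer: -50344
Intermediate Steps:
A(W) = (-1 + W)*(3 + W)
H(k, j) = 3*j
c(Q) = 108 - 9*Q (c(Q) = (3*(-4) + Q)*(-44 + 35) = (-12 + Q)*(-9) = 108 - 9*Q)
c(221) - 1*48463 = (108 - 9*221) - 1*48463 = (108 - 1989) - 48463 = -1881 - 48463 = -50344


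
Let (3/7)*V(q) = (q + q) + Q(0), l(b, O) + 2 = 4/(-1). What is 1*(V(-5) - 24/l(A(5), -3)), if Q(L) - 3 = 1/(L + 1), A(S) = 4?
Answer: -10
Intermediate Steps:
Q(L) = 3 + 1/(1 + L) (Q(L) = 3 + 1/(L + 1) = 3 + 1/(1 + L))
l(b, O) = -6 (l(b, O) = -2 + 4/(-1) = -2 + 4*(-1) = -2 - 4 = -6)
V(q) = 28/3 + 14*q/3 (V(q) = 7*((q + q) + (4 + 3*0)/(1 + 0))/3 = 7*(2*q + (4 + 0)/1)/3 = 7*(2*q + 1*4)/3 = 7*(2*q + 4)/3 = 7*(4 + 2*q)/3 = 28/3 + 14*q/3)
1*(V(-5) - 24/l(A(5), -3)) = 1*((28/3 + (14/3)*(-5)) - 24/(-6)) = 1*((28/3 - 70/3) - 24*(-⅙)) = 1*(-14 + 4) = 1*(-10) = -10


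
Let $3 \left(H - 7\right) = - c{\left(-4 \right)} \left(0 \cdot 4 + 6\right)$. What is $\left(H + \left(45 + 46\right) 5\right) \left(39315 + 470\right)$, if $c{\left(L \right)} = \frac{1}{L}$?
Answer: $\frac{36801125}{2} \approx 1.8401 \cdot 10^{7}$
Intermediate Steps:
$H = \frac{15}{2}$ ($H = 7 + \frac{\left(-1\right) \frac{0 \cdot 4 + 6}{-4}}{3} = 7 + \frac{\left(-1\right) \left(- \frac{0 + 6}{4}\right)}{3} = 7 + \frac{\left(-1\right) \left(\left(- \frac{1}{4}\right) 6\right)}{3} = 7 + \frac{\left(-1\right) \left(- \frac{3}{2}\right)}{3} = 7 + \frac{1}{3} \cdot \frac{3}{2} = 7 + \frac{1}{2} = \frac{15}{2} \approx 7.5$)
$\left(H + \left(45 + 46\right) 5\right) \left(39315 + 470\right) = \left(\frac{15}{2} + \left(45 + 46\right) 5\right) \left(39315 + 470\right) = \left(\frac{15}{2} + 91 \cdot 5\right) 39785 = \left(\frac{15}{2} + 455\right) 39785 = \frac{925}{2} \cdot 39785 = \frac{36801125}{2}$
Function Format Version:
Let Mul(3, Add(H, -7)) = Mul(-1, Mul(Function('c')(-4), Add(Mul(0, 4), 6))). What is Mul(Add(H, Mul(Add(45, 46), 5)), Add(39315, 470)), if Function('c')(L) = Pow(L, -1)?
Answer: Rational(36801125, 2) ≈ 1.8401e+7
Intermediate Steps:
H = Rational(15, 2) (H = Add(7, Mul(Rational(1, 3), Mul(-1, Mul(Pow(-4, -1), Add(Mul(0, 4), 6))))) = Add(7, Mul(Rational(1, 3), Mul(-1, Mul(Rational(-1, 4), Add(0, 6))))) = Add(7, Mul(Rational(1, 3), Mul(-1, Mul(Rational(-1, 4), 6)))) = Add(7, Mul(Rational(1, 3), Mul(-1, Rational(-3, 2)))) = Add(7, Mul(Rational(1, 3), Rational(3, 2))) = Add(7, Rational(1, 2)) = Rational(15, 2) ≈ 7.5000)
Mul(Add(H, Mul(Add(45, 46), 5)), Add(39315, 470)) = Mul(Add(Rational(15, 2), Mul(Add(45, 46), 5)), Add(39315, 470)) = Mul(Add(Rational(15, 2), Mul(91, 5)), 39785) = Mul(Add(Rational(15, 2), 455), 39785) = Mul(Rational(925, 2), 39785) = Rational(36801125, 2)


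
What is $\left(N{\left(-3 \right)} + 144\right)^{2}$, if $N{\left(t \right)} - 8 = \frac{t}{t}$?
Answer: $23409$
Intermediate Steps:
$N{\left(t \right)} = 9$ ($N{\left(t \right)} = 8 + \frac{t}{t} = 8 + 1 = 9$)
$\left(N{\left(-3 \right)} + 144\right)^{2} = \left(9 + 144\right)^{2} = 153^{2} = 23409$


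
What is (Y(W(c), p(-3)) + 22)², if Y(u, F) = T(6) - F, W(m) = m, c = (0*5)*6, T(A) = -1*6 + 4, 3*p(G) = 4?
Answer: 3136/9 ≈ 348.44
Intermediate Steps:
p(G) = 4/3 (p(G) = (⅓)*4 = 4/3)
T(A) = -2 (T(A) = -6 + 4 = -2)
c = 0 (c = 0*6 = 0)
Y(u, F) = -2 - F
(Y(W(c), p(-3)) + 22)² = ((-2 - 1*4/3) + 22)² = ((-2 - 4/3) + 22)² = (-10/3 + 22)² = (56/3)² = 3136/9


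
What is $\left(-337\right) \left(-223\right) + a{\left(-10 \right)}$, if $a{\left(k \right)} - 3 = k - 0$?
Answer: $75144$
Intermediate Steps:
$a{\left(k \right)} = 3 + k$ ($a{\left(k \right)} = 3 + \left(k - 0\right) = 3 + \left(k + 0\right) = 3 + k$)
$\left(-337\right) \left(-223\right) + a{\left(-10 \right)} = \left(-337\right) \left(-223\right) + \left(3 - 10\right) = 75151 - 7 = 75144$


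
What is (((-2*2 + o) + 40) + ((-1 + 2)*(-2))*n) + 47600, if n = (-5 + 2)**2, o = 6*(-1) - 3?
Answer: 47609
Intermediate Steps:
o = -9 (o = -6 - 3 = -9)
n = 9 (n = (-3)**2 = 9)
(((-2*2 + o) + 40) + ((-1 + 2)*(-2))*n) + 47600 = (((-2*2 - 9) + 40) + ((-1 + 2)*(-2))*9) + 47600 = (((-4 - 9) + 40) + (1*(-2))*9) + 47600 = ((-13 + 40) - 2*9) + 47600 = (27 - 18) + 47600 = 9 + 47600 = 47609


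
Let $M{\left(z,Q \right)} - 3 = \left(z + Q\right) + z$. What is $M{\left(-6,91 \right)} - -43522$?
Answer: $43604$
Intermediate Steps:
$M{\left(z,Q \right)} = 3 + Q + 2 z$ ($M{\left(z,Q \right)} = 3 + \left(\left(z + Q\right) + z\right) = 3 + \left(\left(Q + z\right) + z\right) = 3 + \left(Q + 2 z\right) = 3 + Q + 2 z$)
$M{\left(-6,91 \right)} - -43522 = \left(3 + 91 + 2 \left(-6\right)\right) - -43522 = \left(3 + 91 - 12\right) + 43522 = 82 + 43522 = 43604$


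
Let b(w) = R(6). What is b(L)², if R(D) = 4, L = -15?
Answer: 16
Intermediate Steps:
b(w) = 4
b(L)² = 4² = 16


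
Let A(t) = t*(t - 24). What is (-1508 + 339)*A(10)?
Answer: 163660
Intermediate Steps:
A(t) = t*(-24 + t)
(-1508 + 339)*A(10) = (-1508 + 339)*(10*(-24 + 10)) = -11690*(-14) = -1169*(-140) = 163660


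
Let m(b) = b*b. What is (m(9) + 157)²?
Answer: 56644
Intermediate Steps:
m(b) = b²
(m(9) + 157)² = (9² + 157)² = (81 + 157)² = 238² = 56644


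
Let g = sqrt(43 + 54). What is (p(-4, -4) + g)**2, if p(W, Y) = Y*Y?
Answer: (16 + sqrt(97))**2 ≈ 668.16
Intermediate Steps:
p(W, Y) = Y**2
g = sqrt(97) ≈ 9.8489
(p(-4, -4) + g)**2 = ((-4)**2 + sqrt(97))**2 = (16 + sqrt(97))**2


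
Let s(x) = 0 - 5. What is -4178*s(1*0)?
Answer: 20890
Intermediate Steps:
s(x) = -5
-4178*s(1*0) = -4178*(-5) = 20890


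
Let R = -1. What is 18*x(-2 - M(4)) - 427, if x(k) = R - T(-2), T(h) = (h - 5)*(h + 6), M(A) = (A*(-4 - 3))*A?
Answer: 59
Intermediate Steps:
M(A) = -7*A² (M(A) = (A*(-7))*A = (-7*A)*A = -7*A²)
T(h) = (-5 + h)*(6 + h)
x(k) = 27 (x(k) = -1 - (-30 - 2 + (-2)²) = -1 - (-30 - 2 + 4) = -1 - 1*(-28) = -1 + 28 = 27)
18*x(-2 - M(4)) - 427 = 18*27 - 427 = 486 - 427 = 59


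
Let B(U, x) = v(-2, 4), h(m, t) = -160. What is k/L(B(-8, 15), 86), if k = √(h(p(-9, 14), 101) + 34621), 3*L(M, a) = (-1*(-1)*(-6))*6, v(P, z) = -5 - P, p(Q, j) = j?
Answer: -√3829/4 ≈ -15.470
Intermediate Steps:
B(U, x) = -3 (B(U, x) = -5 - 1*(-2) = -5 + 2 = -3)
L(M, a) = -12 (L(M, a) = ((-1*(-1)*(-6))*6)/3 = ((1*(-6))*6)/3 = (-6*6)/3 = (⅓)*(-36) = -12)
k = 3*√3829 (k = √(-160 + 34621) = √34461 = 3*√3829 ≈ 185.64)
k/L(B(-8, 15), 86) = (3*√3829)/(-12) = (3*√3829)*(-1/12) = -√3829/4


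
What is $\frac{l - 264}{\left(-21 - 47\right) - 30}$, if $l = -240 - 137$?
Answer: $\frac{641}{98} \approx 6.5408$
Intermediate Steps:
$l = -377$
$\frac{l - 264}{\left(-21 - 47\right) - 30} = \frac{-377 - 264}{\left(-21 - 47\right) - 30} = - \frac{641}{-68 - 30} = - \frac{641}{-98} = \left(-641\right) \left(- \frac{1}{98}\right) = \frac{641}{98}$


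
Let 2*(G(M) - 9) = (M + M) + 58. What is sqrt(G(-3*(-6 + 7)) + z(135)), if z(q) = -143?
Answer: 6*I*sqrt(3) ≈ 10.392*I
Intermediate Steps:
G(M) = 38 + M (G(M) = 9 + ((M + M) + 58)/2 = 9 + (2*M + 58)/2 = 9 + (58 + 2*M)/2 = 9 + (29 + M) = 38 + M)
sqrt(G(-3*(-6 + 7)) + z(135)) = sqrt((38 - 3*(-6 + 7)) - 143) = sqrt((38 - 3*1) - 143) = sqrt((38 - 3) - 143) = sqrt(35 - 143) = sqrt(-108) = 6*I*sqrt(3)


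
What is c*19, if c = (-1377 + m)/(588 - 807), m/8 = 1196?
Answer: -155629/219 ≈ -710.63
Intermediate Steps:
m = 9568 (m = 8*1196 = 9568)
c = -8191/219 (c = (-1377 + 9568)/(588 - 807) = 8191/(-219) = 8191*(-1/219) = -8191/219 ≈ -37.402)
c*19 = -8191/219*19 = -155629/219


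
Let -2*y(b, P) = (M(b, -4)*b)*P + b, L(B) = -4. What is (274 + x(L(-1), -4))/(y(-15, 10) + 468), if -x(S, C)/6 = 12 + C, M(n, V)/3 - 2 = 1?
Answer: 452/2301 ≈ 0.19644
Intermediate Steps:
M(n, V) = 9 (M(n, V) = 6 + 3*1 = 6 + 3 = 9)
x(S, C) = -72 - 6*C (x(S, C) = -6*(12 + C) = -72 - 6*C)
y(b, P) = -b/2 - 9*P*b/2 (y(b, P) = -((9*b)*P + b)/2 = -(9*P*b + b)/2 = -(b + 9*P*b)/2 = -b/2 - 9*P*b/2)
(274 + x(L(-1), -4))/(y(-15, 10) + 468) = (274 + (-72 - 6*(-4)))/(-½*(-15)*(1 + 9*10) + 468) = (274 + (-72 + 24))/(-½*(-15)*(1 + 90) + 468) = (274 - 48)/(-½*(-15)*91 + 468) = 226/(1365/2 + 468) = 226/(2301/2) = 226*(2/2301) = 452/2301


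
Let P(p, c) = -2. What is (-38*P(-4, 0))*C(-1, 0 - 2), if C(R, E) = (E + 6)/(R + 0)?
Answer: -304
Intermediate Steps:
C(R, E) = (6 + E)/R
(-38*P(-4, 0))*C(-1, 0 - 2) = (-38*(-2))*((6 + (0 - 2))/(-1)) = 76*(-(6 - 2)) = 76*(-1*4) = 76*(-4) = -304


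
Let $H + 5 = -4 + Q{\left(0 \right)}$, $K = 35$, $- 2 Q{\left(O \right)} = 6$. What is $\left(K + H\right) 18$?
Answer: $414$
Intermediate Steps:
$Q{\left(O \right)} = -3$ ($Q{\left(O \right)} = \left(- \frac{1}{2}\right) 6 = -3$)
$H = -12$ ($H = -5 - 7 = -12$)
$\left(K + H\right) 18 = \left(35 - 12\right) 18 = 23 \cdot 18 = 414$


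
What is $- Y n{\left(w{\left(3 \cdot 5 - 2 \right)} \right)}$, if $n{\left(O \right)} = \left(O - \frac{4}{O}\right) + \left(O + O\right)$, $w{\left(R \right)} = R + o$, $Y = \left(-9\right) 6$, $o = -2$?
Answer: $\frac{19386}{11} \approx 1762.4$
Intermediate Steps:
$Y = -54$
$w{\left(R \right)} = -2 + R$ ($w{\left(R \right)} = R - 2 = -2 + R$)
$n{\left(O \right)} = - \frac{4}{O} + 3 O$ ($n{\left(O \right)} = \left(O - \frac{4}{O}\right) + 2 O = - \frac{4}{O} + 3 O$)
$- Y n{\left(w{\left(3 \cdot 5 - 2 \right)} \right)} = \left(-1\right) \left(-54\right) \left(- \frac{4}{-2 + \left(3 \cdot 5 - 2\right)} + 3 \left(-2 + \left(3 \cdot 5 - 2\right)\right)\right) = 54 \left(- \frac{4}{-2 + \left(15 - 2\right)} + 3 \left(-2 + \left(15 - 2\right)\right)\right) = 54 \left(- \frac{4}{-2 + 13} + 3 \left(-2 + 13\right)\right) = 54 \left(- \frac{4}{11} + 3 \cdot 11\right) = 54 \left(\left(-4\right) \frac{1}{11} + 33\right) = 54 \left(- \frac{4}{11} + 33\right) = 54 \cdot \frac{359}{11} = \frac{19386}{11}$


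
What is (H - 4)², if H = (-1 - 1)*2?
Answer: 64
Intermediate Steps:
H = -4 (H = -2*2 = -4)
(H - 4)² = (-4 - 4)² = (-8)² = 64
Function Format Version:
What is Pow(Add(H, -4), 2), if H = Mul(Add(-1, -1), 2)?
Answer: 64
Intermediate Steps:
H = -4 (H = Mul(-2, 2) = -4)
Pow(Add(H, -4), 2) = Pow(Add(-4, -4), 2) = Pow(-8, 2) = 64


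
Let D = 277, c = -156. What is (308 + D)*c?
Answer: -91260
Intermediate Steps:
(308 + D)*c = (308 + 277)*(-156) = 585*(-156) = -91260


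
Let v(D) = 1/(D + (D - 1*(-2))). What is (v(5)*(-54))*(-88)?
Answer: 396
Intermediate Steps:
v(D) = 1/(2 + 2*D) (v(D) = 1/(D + (D + 2)) = 1/(D + (2 + D)) = 1/(2 + 2*D))
(v(5)*(-54))*(-88) = ((1/(2*(1 + 5)))*(-54))*(-88) = (((1/2)/6)*(-54))*(-88) = (((1/2)*(1/6))*(-54))*(-88) = ((1/12)*(-54))*(-88) = -9/2*(-88) = 396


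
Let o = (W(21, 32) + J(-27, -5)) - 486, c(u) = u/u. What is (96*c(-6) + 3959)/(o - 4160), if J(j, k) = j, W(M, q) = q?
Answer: -4055/4641 ≈ -0.87373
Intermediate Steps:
c(u) = 1
o = -481 (o = (32 - 27) - 486 = 5 - 486 = -481)
(96*c(-6) + 3959)/(o - 4160) = (96*1 + 3959)/(-481 - 4160) = (96 + 3959)/(-4641) = 4055*(-1/4641) = -4055/4641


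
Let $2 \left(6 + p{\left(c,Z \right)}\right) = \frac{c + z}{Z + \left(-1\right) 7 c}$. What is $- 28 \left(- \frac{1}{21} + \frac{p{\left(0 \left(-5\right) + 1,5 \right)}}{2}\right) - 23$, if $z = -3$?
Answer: $\frac{166}{3} \approx 55.333$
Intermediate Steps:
$p{\left(c,Z \right)} = -6 + \frac{-3 + c}{2 \left(Z - 7 c\right)}$ ($p{\left(c,Z \right)} = -6 + \frac{\left(c - 3\right) \frac{1}{Z + \left(-1\right) 7 c}}{2} = -6 + \frac{\left(-3 + c\right) \frac{1}{Z - 7 c}}{2} = -6 + \frac{\frac{1}{Z - 7 c} \left(-3 + c\right)}{2} = -6 + \frac{-3 + c}{2 \left(Z - 7 c\right)}$)
$- 28 \left(- \frac{1}{21} + \frac{p{\left(0 \left(-5\right) + 1,5 \right)}}{2}\right) - 23 = - 28 \left(- \frac{1}{21} + \frac{\frac{1}{2} \frac{1}{5 - 7 \left(0 \left(-5\right) + 1\right)} \left(-3 - 60 + 85 \left(0 \left(-5\right) + 1\right)\right)}{2}\right) - 23 = - 28 \left(\left(-1\right) \frac{1}{21} + \frac{-3 - 60 + 85 \left(0 + 1\right)}{2 \left(5 - 7 \left(0 + 1\right)\right)} \frac{1}{2}\right) - 23 = - 28 \left(- \frac{1}{21} + \frac{-3 - 60 + 85 \cdot 1}{2 \left(5 - 7\right)} \frac{1}{2}\right) - 23 = - 28 \left(- \frac{1}{21} + \frac{-3 - 60 + 85}{2 \left(5 - 7\right)} \frac{1}{2}\right) - 23 = - 28 \left(- \frac{1}{21} + \frac{1}{2} \frac{1}{-2} \cdot 22 \cdot \frac{1}{2}\right) - 23 = - 28 \left(- \frac{1}{21} + \frac{1}{2} \left(- \frac{1}{2}\right) 22 \cdot \frac{1}{2}\right) - 23 = - 28 \left(- \frac{1}{21} - \frac{11}{4}\right) - 23 = \left(-28\right) \left(- \frac{235}{84}\right) - 23 = \frac{235}{3} - 23 = \frac{166}{3}$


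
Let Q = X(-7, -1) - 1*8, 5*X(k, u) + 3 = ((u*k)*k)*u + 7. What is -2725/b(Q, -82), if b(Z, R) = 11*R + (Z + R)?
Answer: 13625/4907 ≈ 2.7766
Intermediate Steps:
X(k, u) = 4/5 + k**2*u**2/5 (X(k, u) = -3/5 + (((u*k)*k)*u + 7)/5 = -3/5 + (((k*u)*k)*u + 7)/5 = -3/5 + ((u*k**2)*u + 7)/5 = -3/5 + (k**2*u**2 + 7)/5 = -3/5 + (7 + k**2*u**2)/5 = -3/5 + (7/5 + k**2*u**2/5) = 4/5 + k**2*u**2/5)
Q = 13/5 (Q = (4/5 + (1/5)*(-7)**2*(-1)**2) - 1*8 = (4/5 + (1/5)*49*1) - 8 = (4/5 + 49/5) - 8 = 53/5 - 8 = 13/5 ≈ 2.6000)
b(Z, R) = Z + 12*R (b(Z, R) = 11*R + (R + Z) = Z + 12*R)
-2725/b(Q, -82) = -2725/(13/5 + 12*(-82)) = -2725/(13/5 - 984) = -2725/(-4907/5) = -2725*(-5/4907) = 13625/4907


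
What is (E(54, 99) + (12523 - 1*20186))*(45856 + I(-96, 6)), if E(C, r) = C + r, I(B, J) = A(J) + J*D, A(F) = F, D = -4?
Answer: -344243380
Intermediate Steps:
I(B, J) = -3*J (I(B, J) = J + J*(-4) = J - 4*J = -3*J)
(E(54, 99) + (12523 - 1*20186))*(45856 + I(-96, 6)) = ((54 + 99) + (12523 - 1*20186))*(45856 - 3*6) = (153 + (12523 - 20186))*(45856 - 18) = (153 - 7663)*45838 = -7510*45838 = -344243380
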